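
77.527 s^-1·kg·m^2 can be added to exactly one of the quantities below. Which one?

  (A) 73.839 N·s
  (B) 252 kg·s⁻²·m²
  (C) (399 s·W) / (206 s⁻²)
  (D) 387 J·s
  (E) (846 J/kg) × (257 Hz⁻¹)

(D)

Reference: kg·m²·s⁻¹.
Each option:
  (A) N·s = kg·m·s⁻²·s = kg·m·s⁻¹
  (B) kg·m²·s⁻²
  (C) [kg·m²·s⁻²] / [s⁻²] = kg·m²
  (D) J·s = N·m·s = kg·m²·s⁻¹  ← same
  (E) [m²·s⁻²] · [s] = m²·s⁻¹
Only (D) matches kg·m²·s⁻¹.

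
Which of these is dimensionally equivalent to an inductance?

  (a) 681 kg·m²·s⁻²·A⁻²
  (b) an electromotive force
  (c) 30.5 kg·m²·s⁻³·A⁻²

(a)

Reference: [inductance] = kg·m²·s⁻²·A⁻².
Each option:
  (a) kg·m²·s⁻²·A⁻²  ← same
  (b) [electromotive force] = kg·m²·s⁻³·A⁻¹
  (c) kg·m²·s⁻³·A⁻²
Only (a) matches kg·m²·s⁻²·A⁻².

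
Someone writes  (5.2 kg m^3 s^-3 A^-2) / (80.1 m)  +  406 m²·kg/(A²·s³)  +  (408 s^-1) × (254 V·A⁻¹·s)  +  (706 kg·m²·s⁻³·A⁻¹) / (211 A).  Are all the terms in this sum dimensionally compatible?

Yes

Work out the base dimensions of each:
  (5.2 kg m^3 s^-3 A^-2) / (80.1 m):  [kg·m³·s⁻³·A⁻²] / [m] = kg·m²·s⁻³·A⁻²
  406 m²·kg/(A²·s³):  kg·m²·s⁻³·A⁻²
  (408 s^-1) × (254 V·A⁻¹·s):  [s⁻¹] · [kg·m²·s⁻²·A⁻²] = kg·m²·s⁻³·A⁻²
  (706 kg·m²·s⁻³·A⁻¹) / (211 A):  [kg·m²·s⁻³·A⁻¹] / [A] = kg·m²·s⁻³·A⁻²
Every term reduces to kg·m²·s⁻³·A⁻².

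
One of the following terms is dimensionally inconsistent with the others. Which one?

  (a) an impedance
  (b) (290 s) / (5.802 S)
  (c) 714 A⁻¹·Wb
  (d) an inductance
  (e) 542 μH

Expand each in SI base units:
  (a) [impedance] = kg·m²·s⁻³·A⁻²
  (b) [s] / [kg⁻¹·m⁻²·s³·A²] = kg·m²·s⁻²·A⁻²
  (c) Wb·A⁻¹ = V·s·A⁻¹ = kg·m²·s⁻²·A⁻²
  (d) [inductance] = kg·m²·s⁻²·A⁻²
  (e) H = V·s·A⁻¹ = kg·m²·s⁻²·A⁻²
All reduce to kg·m²·s⁻²·A⁻² except (a), which is kg·m²·s⁻³·A⁻².

(a)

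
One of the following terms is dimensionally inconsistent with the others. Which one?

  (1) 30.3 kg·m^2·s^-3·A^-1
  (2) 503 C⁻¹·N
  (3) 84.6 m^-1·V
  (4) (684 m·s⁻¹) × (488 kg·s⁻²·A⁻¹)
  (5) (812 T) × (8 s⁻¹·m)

Dimensions:
  (1) kg·m²·s⁻³·A⁻¹
  (2) N·C⁻¹ = kg·m·s⁻²·(s·A)⁻¹ = kg·m·s⁻³·A⁻¹
  (3) V·m⁻¹ = J·C⁻¹·m⁻¹ = kg·m·s⁻³·A⁻¹
  (4) [m·s⁻¹] · [kg·s⁻²·A⁻¹] = kg·m·s⁻³·A⁻¹
  (5) [kg·s⁻²·A⁻¹] · [m·s⁻¹] = kg·m·s⁻³·A⁻¹
All reduce to kg·m·s⁻³·A⁻¹ except (1), which is kg·m²·s⁻³·A⁻¹.

(1)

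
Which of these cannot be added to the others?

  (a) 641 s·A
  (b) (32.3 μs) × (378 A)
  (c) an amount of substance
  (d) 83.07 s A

(c)

Expand each in SI base units:
  (a) A·s = s·A
  (b) [s] · [A] = s·A
  (c) [amount of substance] = mol
  (d) s·A
All reduce to s·A except (c), which is mol.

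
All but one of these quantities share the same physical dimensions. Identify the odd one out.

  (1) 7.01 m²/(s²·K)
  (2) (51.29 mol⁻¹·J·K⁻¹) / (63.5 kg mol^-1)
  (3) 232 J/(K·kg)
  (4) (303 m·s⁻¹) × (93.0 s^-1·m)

(4)

In SI base units:
  (1) m²·s⁻²·K⁻¹
  (2) [kg·m²·s⁻²·K⁻¹·mol⁻¹] / [kg·mol⁻¹] = m²·s⁻²·K⁻¹
  (3) J·kg⁻¹·K⁻¹ = N·m·kg⁻¹·K⁻¹ = m²·s⁻²·K⁻¹
  (4) [m·s⁻¹] · [m·s⁻¹] = m²·s⁻²
All reduce to m²·s⁻²·K⁻¹ except (4), which is m²·s⁻².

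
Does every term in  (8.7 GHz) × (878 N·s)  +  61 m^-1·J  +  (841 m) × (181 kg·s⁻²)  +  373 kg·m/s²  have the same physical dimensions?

Dimensions:
  (8.7 GHz) × (878 N·s):  [s⁻¹] · [kg·m·s⁻¹] = kg·m·s⁻²
  61 m^-1·J:  J·m⁻¹ = N·m·m⁻¹ = kg·m·s⁻²
  (841 m) × (181 kg·s⁻²):  [m] · [kg·s⁻²] = kg·m·s⁻²
  373 kg·m/s²:  kg·m·s⁻²
Every term reduces to kg·m·s⁻².

Yes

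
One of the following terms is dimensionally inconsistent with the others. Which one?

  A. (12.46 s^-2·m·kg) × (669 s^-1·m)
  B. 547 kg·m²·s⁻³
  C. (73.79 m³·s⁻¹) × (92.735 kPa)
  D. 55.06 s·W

Work out the base dimensions of each:
  A. [kg·m·s⁻²] · [m·s⁻¹] = kg·m²·s⁻³
  B. kg·m²·s⁻³
  C. [m³·s⁻¹] · [kg·m⁻¹·s⁻²] = kg·m²·s⁻³
  D. W·s = J·s⁻¹·s = kg·m²·s⁻²
All reduce to kg·m²·s⁻³ except D., which is kg·m²·s⁻².

D.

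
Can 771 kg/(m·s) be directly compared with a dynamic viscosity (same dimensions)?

Expand each in SI base units:
  771 kg/(m·s):  kg·m⁻¹·s⁻¹
  a dynamic viscosity:  [dynamic viscosity] = kg·m⁻¹·s⁻¹
Both are kg·m⁻¹·s⁻¹, so they have the same dimensions and can be added.

Yes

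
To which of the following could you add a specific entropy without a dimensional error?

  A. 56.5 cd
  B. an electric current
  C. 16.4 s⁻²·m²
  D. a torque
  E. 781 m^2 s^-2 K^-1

Reference: [specific entropy] = m²·s⁻²·K⁻¹.
Each option:
  A. cd
  B. [electric current] = A
  C. m²·s⁻²
  D. [torque] = kg·m²·s⁻²
  E. m²·s⁻²·K⁻¹  ← same
Only E. matches m²·s⁻²·K⁻¹.

E.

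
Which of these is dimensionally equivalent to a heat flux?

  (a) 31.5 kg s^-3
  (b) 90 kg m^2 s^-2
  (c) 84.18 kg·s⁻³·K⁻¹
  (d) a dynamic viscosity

Reference: [heat flux] = kg·s⁻³.
Each option:
  (a) kg·s⁻³  ← same
  (b) kg·m²·s⁻²
  (c) kg·s⁻³·K⁻¹
  (d) [dynamic viscosity] = kg·m⁻¹·s⁻¹
Only (a) matches kg·s⁻³.

(a)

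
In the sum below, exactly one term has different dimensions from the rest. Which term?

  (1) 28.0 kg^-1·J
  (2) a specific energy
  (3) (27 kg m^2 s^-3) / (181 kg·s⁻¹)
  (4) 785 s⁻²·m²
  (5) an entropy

Reduce each to base SI dimensions:
  (1) J·kg⁻¹ = N·m·kg⁻¹ = m²·s⁻²
  (2) [specific energy] = m²·s⁻²
  (3) [kg·m²·s⁻³] / [kg·s⁻¹] = m²·s⁻²
  (4) m²·s⁻²
  (5) [entropy] = kg·m²·s⁻²·K⁻¹
All reduce to m²·s⁻² except (5), which is kg·m²·s⁻²·K⁻¹.

(5)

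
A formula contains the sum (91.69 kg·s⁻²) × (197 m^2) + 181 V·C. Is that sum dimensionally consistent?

Dimensions:
  (91.69 kg·s⁻²) × (197 m^2):  [kg·s⁻²] · [m²] = kg·m²·s⁻²
  181 V·C:  C·V = s·A·J·C⁻¹ = kg·m²·s⁻²
Both are kg·m²·s⁻², so they have the same dimensions and can be added.

Yes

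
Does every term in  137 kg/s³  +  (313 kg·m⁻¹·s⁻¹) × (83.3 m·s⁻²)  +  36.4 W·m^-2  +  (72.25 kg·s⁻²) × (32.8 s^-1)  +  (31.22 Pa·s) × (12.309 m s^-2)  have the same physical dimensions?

Yes

Expand each in SI base units:
  137 kg/s³:  kg·s⁻³
  (313 kg·m⁻¹·s⁻¹) × (83.3 m·s⁻²):  [kg·m⁻¹·s⁻¹] · [m·s⁻²] = kg·s⁻³
  36.4 W·m^-2:  W·m⁻² = J·s⁻¹·m⁻² = kg·s⁻³
  (72.25 kg·s⁻²) × (32.8 s^-1):  [kg·s⁻²] · [s⁻¹] = kg·s⁻³
  (31.22 Pa·s) × (12.309 m s^-2):  [kg·m⁻¹·s⁻¹] · [m·s⁻²] = kg·s⁻³
Every term reduces to kg·s⁻³.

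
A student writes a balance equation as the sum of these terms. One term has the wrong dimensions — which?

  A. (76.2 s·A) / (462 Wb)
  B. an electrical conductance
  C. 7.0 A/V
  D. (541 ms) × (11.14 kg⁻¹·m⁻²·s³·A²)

D.

Reduce each to base SI dimensions:
  A. [s·A] / [kg·m²·s⁻²·A⁻¹] = kg⁻¹·m⁻²·s³·A²
  B. [electrical conductance] = kg⁻¹·m⁻²·s³·A²
  C. A·V⁻¹ = A·(J·C⁻¹)⁻¹ = kg⁻¹·m⁻²·s³·A²
  D. [s] · [kg⁻¹·m⁻²·s³·A²] = kg⁻¹·m⁻²·s⁴·A²
All reduce to kg⁻¹·m⁻²·s³·A² except D., which is kg⁻¹·m⁻²·s⁴·A².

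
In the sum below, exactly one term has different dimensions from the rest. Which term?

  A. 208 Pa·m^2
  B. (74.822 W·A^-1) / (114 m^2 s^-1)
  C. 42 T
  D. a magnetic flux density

A.

Reduce each to base SI dimensions:
  A. Pa·m² = N·m⁻²·m² = kg·m·s⁻²
  B. [kg·m²·s⁻³·A⁻¹] / [m²·s⁻¹] = kg·s⁻²·A⁻¹
  C. T = Wb·m⁻² = kg·s⁻²·A⁻¹
  D. [magnetic flux density] = kg·s⁻²·A⁻¹
All reduce to kg·s⁻²·A⁻¹ except A., which is kg·m·s⁻².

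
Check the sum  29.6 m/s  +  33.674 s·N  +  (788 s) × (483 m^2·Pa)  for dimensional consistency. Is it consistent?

No

Work out the base dimensions of each:
  29.6 m/s:  m·s⁻¹
  33.674 s·N:  N·s = kg·m·s⁻²·s = kg·m·s⁻¹
  (788 s) × (483 m^2·Pa):  [s] · [kg·m·s⁻²] = kg·m·s⁻¹
The terms do not share a single dimension (kg·m·s⁻¹ vs m·s⁻¹).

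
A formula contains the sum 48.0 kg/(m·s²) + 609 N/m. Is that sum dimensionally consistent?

In SI base units:
  48.0 kg/(m·s²):  kg·m⁻¹·s⁻²
  609 N/m:  N·m⁻¹ = kg·m·s⁻²·m⁻¹ = kg·s⁻²
kg·m⁻¹·s⁻² ≠ kg·s⁻², so they cannot be added.

No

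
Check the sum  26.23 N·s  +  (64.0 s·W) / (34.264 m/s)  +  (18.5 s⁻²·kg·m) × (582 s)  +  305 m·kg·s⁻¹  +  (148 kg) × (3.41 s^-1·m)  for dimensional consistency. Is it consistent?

Yes

Work out the base dimensions of each:
  26.23 N·s:  N·s = kg·m·s⁻²·s = kg·m·s⁻¹
  (64.0 s·W) / (34.264 m/s):  [kg·m²·s⁻²] / [m·s⁻¹] = kg·m·s⁻¹
  (18.5 s⁻²·kg·m) × (582 s):  [kg·m·s⁻²] · [s] = kg·m·s⁻¹
  305 m·kg·s⁻¹:  kg·m·s⁻¹
  (148 kg) × (3.41 s^-1·m):  [kg] · [m·s⁻¹] = kg·m·s⁻¹
Every term reduces to kg·m·s⁻¹.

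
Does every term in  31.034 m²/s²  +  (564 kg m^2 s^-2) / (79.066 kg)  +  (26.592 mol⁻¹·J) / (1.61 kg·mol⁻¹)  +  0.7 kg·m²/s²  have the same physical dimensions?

No

Work out the base dimensions of each:
  31.034 m²/s²:  m²·s⁻²
  (564 kg m^2 s^-2) / (79.066 kg):  [kg·m²·s⁻²] / [kg] = m²·s⁻²
  (26.592 mol⁻¹·J) / (1.61 kg·mol⁻¹):  [kg·m²·s⁻²·mol⁻¹] / [kg·mol⁻¹] = m²·s⁻²
  0.7 kg·m²/s²:  kg·m²·s⁻²
The terms do not share a single dimension (kg·m²·s⁻² vs m²·s⁻²).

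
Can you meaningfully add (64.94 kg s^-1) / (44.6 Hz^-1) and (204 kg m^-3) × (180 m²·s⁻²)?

Dimensions:
  (64.94 kg s^-1) / (44.6 Hz^-1):  [kg·s⁻¹] / [s] = kg·s⁻²
  (204 kg m^-3) × (180 m²·s⁻²):  [kg·m⁻³] · [m²·s⁻²] = kg·m⁻¹·s⁻²
kg·s⁻² ≠ kg·m⁻¹·s⁻², so they cannot be added.

No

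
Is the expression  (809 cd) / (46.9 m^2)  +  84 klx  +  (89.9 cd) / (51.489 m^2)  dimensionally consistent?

Expand each in SI base units:
  (809 cd) / (46.9 m^2):  [cd] / [m²] = m⁻²·cd
  84 klx:  lx = lm·m⁻² = m⁻²·cd
  (89.9 cd) / (51.489 m^2):  [cd] / [m²] = m⁻²·cd
Every term reduces to m⁻²·cd.

Yes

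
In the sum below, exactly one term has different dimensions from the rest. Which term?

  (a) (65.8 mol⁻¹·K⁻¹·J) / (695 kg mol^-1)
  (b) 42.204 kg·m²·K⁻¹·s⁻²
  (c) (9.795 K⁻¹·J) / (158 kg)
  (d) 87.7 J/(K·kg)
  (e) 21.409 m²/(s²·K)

(b)

Reduce each to base SI dimensions:
  (a) [kg·m²·s⁻²·K⁻¹·mol⁻¹] / [kg·mol⁻¹] = m²·s⁻²·K⁻¹
  (b) kg·m²·s⁻²·K⁻¹
  (c) [kg·m²·s⁻²·K⁻¹] / [kg] = m²·s⁻²·K⁻¹
  (d) J·kg⁻¹·K⁻¹ = N·m·kg⁻¹·K⁻¹ = m²·s⁻²·K⁻¹
  (e) m²·s⁻²·K⁻¹
All reduce to m²·s⁻²·K⁻¹ except (b), which is kg·m²·s⁻²·K⁻¹.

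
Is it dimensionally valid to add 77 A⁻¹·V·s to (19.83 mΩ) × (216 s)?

In SI base units:
  77 A⁻¹·V·s:  V·s·A⁻¹ = J·C⁻¹·s·A⁻¹ = kg·m²·s⁻²·A⁻²
  (19.83 mΩ) × (216 s):  [kg·m²·s⁻³·A⁻²] · [s] = kg·m²·s⁻²·A⁻²
Both are kg·m²·s⁻²·A⁻², so they have the same dimensions and can be added.

Yes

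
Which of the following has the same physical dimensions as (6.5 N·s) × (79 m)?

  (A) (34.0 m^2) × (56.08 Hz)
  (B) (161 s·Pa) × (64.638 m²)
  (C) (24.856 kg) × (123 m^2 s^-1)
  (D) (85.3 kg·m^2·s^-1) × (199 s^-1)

(C)

Reference: [kg·m·s⁻¹] · [m] = kg·m²·s⁻¹.
Each option:
  (A) [m²] · [s⁻¹] = m²·s⁻¹
  (B) [kg·m⁻¹·s⁻¹] · [m²] = kg·m·s⁻¹
  (C) [kg] · [m²·s⁻¹] = kg·m²·s⁻¹  ← same
  (D) [kg·m²·s⁻¹] · [s⁻¹] = kg·m²·s⁻²
Only (C) matches kg·m²·s⁻¹.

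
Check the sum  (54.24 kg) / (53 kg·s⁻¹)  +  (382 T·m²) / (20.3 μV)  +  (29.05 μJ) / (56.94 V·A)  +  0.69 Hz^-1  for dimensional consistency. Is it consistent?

Yes

Expand each in SI base units:
  (54.24 kg) / (53 kg·s⁻¹):  [kg] / [kg·s⁻¹] = s
  (382 T·m²) / (20.3 μV):  [kg·m²·s⁻²·A⁻¹] / [kg·m²·s⁻³·A⁻¹] = s
  (29.05 μJ) / (56.94 V·A):  [kg·m²·s⁻²] / [kg·m²·s⁻³] = s
  0.69 Hz^-1:  Hz⁻¹ = (s⁻¹)⁻¹ = s
Every term reduces to s.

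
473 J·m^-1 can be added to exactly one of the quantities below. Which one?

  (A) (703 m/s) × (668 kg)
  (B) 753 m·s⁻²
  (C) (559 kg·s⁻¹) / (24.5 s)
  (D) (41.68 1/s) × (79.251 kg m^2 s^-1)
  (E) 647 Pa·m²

Reference: J·m⁻¹ = N·m·m⁻¹ = kg·m·s⁻².
Each option:
  (A) [m·s⁻¹] · [kg] = kg·m·s⁻¹
  (B) m·s⁻²
  (C) [kg·s⁻¹] / [s] = kg·s⁻²
  (D) [s⁻¹] · [kg·m²·s⁻¹] = kg·m²·s⁻²
  (E) Pa·m² = N·m⁻²·m² = kg·m·s⁻²  ← same
Only (E) matches kg·m·s⁻².

(E)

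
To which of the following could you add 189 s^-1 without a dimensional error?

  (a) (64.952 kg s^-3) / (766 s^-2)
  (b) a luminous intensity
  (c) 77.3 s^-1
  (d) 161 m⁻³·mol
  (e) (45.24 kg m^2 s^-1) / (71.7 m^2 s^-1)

(c)

Reference: s⁻¹.
Each option:
  (a) [kg·s⁻³] / [s⁻²] = kg·s⁻¹
  (b) [luminous intensity] = cd
  (c) s⁻¹  ← same
  (d) mol·m⁻³ = m⁻³·mol
  (e) [kg·m²·s⁻¹] / [m²·s⁻¹] = kg
Only (c) matches s⁻¹.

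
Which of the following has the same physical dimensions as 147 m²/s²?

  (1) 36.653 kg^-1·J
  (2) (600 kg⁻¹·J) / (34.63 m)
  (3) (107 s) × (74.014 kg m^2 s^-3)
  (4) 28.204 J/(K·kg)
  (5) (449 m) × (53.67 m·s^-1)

(1)

Reference: m²·s⁻².
Each option:
  (1) J·kg⁻¹ = N·m·kg⁻¹ = m²·s⁻²  ← same
  (2) [m²·s⁻²] / [m] = m·s⁻²
  (3) [s] · [kg·m²·s⁻³] = kg·m²·s⁻²
  (4) J·kg⁻¹·K⁻¹ = N·m·kg⁻¹·K⁻¹ = m²·s⁻²·K⁻¹
  (5) [m] · [m·s⁻¹] = m²·s⁻¹
Only (1) matches m²·s⁻².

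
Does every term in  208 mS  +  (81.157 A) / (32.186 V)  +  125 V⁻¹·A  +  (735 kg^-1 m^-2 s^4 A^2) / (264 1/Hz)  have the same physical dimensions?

Yes

Work out the base dimensions of each:
  208 mS:  S = Ω⁻¹ = kg⁻¹·m⁻²·s³·A²
  (81.157 A) / (32.186 V):  [A] / [kg·m²·s⁻³·A⁻¹] = kg⁻¹·m⁻²·s³·A²
  125 V⁻¹·A:  A·V⁻¹ = A·(J·C⁻¹)⁻¹ = kg⁻¹·m⁻²·s³·A²
  (735 kg^-1 m^-2 s^4 A^2) / (264 1/Hz):  [kg⁻¹·m⁻²·s⁴·A²] / [s] = kg⁻¹·m⁻²·s³·A²
Every term reduces to kg⁻¹·m⁻²·s³·A².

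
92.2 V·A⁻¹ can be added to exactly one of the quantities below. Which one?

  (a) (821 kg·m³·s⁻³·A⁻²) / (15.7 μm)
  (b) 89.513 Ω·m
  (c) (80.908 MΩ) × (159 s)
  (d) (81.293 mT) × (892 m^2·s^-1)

Reference: V·A⁻¹ = J·C⁻¹·A⁻¹ = kg·m²·s⁻³·A⁻².
Each option:
  (a) [kg·m³·s⁻³·A⁻²] / [m] = kg·m²·s⁻³·A⁻²  ← same
  (b) Ω·m = V·A⁻¹·m = kg·m³·s⁻³·A⁻²
  (c) [kg·m²·s⁻³·A⁻²] · [s] = kg·m²·s⁻²·A⁻²
  (d) [kg·s⁻²·A⁻¹] · [m²·s⁻¹] = kg·m²·s⁻³·A⁻¹
Only (a) matches kg·m²·s⁻³·A⁻².

(a)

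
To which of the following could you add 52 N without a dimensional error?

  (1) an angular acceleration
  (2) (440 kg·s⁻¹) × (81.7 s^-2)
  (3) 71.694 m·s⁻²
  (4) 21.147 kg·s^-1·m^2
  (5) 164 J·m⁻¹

Reference: N = kg·m·s⁻².
Each option:
  (1) [angular acceleration] = s⁻²
  (2) [kg·s⁻¹] · [s⁻²] = kg·s⁻³
  (3) m·s⁻²
  (4) kg·m²·s⁻¹
  (5) J·m⁻¹ = N·m·m⁻¹ = kg·m·s⁻²  ← same
Only (5) matches kg·m·s⁻².

(5)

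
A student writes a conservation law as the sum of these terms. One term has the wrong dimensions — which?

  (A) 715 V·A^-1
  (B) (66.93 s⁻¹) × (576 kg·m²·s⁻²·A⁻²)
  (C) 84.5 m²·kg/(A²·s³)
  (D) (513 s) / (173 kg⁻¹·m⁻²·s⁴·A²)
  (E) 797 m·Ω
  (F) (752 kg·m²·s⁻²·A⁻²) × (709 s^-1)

(E)

Expand each in SI base units:
  (A) V·A⁻¹ = J·C⁻¹·A⁻¹ = kg·m²·s⁻³·A⁻²
  (B) [s⁻¹] · [kg·m²·s⁻²·A⁻²] = kg·m²·s⁻³·A⁻²
  (C) kg·m²·s⁻³·A⁻²
  (D) [s] / [kg⁻¹·m⁻²·s⁴·A²] = kg·m²·s⁻³·A⁻²
  (E) Ω·m = V·A⁻¹·m = kg·m³·s⁻³·A⁻²
  (F) [kg·m²·s⁻²·A⁻²] · [s⁻¹] = kg·m²·s⁻³·A⁻²
All reduce to kg·m²·s⁻³·A⁻² except (E), which is kg·m³·s⁻³·A⁻².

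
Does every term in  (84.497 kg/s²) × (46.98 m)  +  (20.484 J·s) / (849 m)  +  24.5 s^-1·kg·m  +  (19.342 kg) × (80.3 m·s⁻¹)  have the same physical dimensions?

Reduce each to base SI dimensions:
  (84.497 kg/s²) × (46.98 m):  [kg·s⁻²] · [m] = kg·m·s⁻²
  (20.484 J·s) / (849 m):  [kg·m²·s⁻¹] / [m] = kg·m·s⁻¹
  24.5 s^-1·kg·m:  kg·m·s⁻¹
  (19.342 kg) × (80.3 m·s⁻¹):  [kg] · [m·s⁻¹] = kg·m·s⁻¹
The terms do not share a single dimension (kg·m·s⁻² vs kg·m·s⁻¹).

No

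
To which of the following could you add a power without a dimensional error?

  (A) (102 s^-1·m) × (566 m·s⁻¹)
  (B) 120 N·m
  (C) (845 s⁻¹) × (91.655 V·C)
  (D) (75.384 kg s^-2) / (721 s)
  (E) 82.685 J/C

Reference: [power] = kg·m²·s⁻³.
Each option:
  (A) [m·s⁻¹] · [m·s⁻¹] = m²·s⁻²
  (B) N·m = kg·m·s⁻²·m = kg·m²·s⁻²
  (C) [s⁻¹] · [kg·m²·s⁻²] = kg·m²·s⁻³  ← same
  (D) [kg·s⁻²] / [s] = kg·s⁻³
  (E) J·C⁻¹ = N·m·(s·A)⁻¹ = kg·m²·s⁻³·A⁻¹
Only (C) matches kg·m²·s⁻³.

(C)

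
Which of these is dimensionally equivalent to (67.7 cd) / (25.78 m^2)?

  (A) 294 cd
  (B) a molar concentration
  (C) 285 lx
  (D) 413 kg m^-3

Reference: [cd] / [m²] = m⁻²·cd.
Each option:
  (A) cd
  (B) [molar concentration] = m⁻³·mol
  (C) lx = lm·m⁻² = m⁻²·cd  ← same
  (D) kg·m⁻³
Only (C) matches m⁻²·cd.

(C)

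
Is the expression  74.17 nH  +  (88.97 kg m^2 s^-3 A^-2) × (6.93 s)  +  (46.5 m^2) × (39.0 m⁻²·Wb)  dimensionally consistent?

Reduce each to base SI dimensions:
  74.17 nH:  H = V·s·A⁻¹ = kg·m²·s⁻²·A⁻²
  (88.97 kg m^2 s^-3 A^-2) × (6.93 s):  [kg·m²·s⁻³·A⁻²] · [s] = kg·m²·s⁻²·A⁻²
  (46.5 m^2) × (39.0 m⁻²·Wb):  [m²] · [kg·s⁻²·A⁻¹] = kg·m²·s⁻²·A⁻¹
The terms do not share a single dimension (kg·m²·s⁻²·A⁻² vs kg·m²·s⁻²·A⁻¹).

No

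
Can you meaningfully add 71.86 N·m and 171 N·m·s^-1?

No

Reduce each to base SI dimensions:
  71.86 N·m:  N·m = kg·m·s⁻²·m = kg·m²·s⁻²
  171 N·m·s^-1:  N·m·s⁻¹ = kg·m·s⁻²·m·s⁻¹ = kg·m²·s⁻³
kg·m²·s⁻² ≠ kg·m²·s⁻³, so they cannot be added.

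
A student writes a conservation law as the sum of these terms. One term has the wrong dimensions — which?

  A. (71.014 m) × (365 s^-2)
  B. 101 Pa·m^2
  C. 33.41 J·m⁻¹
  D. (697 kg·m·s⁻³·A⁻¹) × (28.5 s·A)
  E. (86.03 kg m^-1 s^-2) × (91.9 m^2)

Work out the base dimensions of each:
  A. [m] · [s⁻²] = m·s⁻²
  B. Pa·m² = N·m⁻²·m² = kg·m·s⁻²
  C. J·m⁻¹ = N·m·m⁻¹ = kg·m·s⁻²
  D. [kg·m·s⁻³·A⁻¹] · [s·A] = kg·m·s⁻²
  E. [kg·m⁻¹·s⁻²] · [m²] = kg·m·s⁻²
All reduce to kg·m·s⁻² except A., which is m·s⁻².

A.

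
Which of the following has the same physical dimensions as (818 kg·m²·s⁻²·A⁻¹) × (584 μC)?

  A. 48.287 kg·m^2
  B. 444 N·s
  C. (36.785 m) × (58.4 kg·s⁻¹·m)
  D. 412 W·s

C.

Reference: [kg·m²·s⁻²·A⁻¹] · [s·A] = kg·m²·s⁻¹.
Each option:
  A. kg·m²
  B. N·s = kg·m·s⁻²·s = kg·m·s⁻¹
  C. [m] · [kg·m·s⁻¹] = kg·m²·s⁻¹  ← same
  D. W·s = J·s⁻¹·s = kg·m²·s⁻²
Only C. matches kg·m²·s⁻¹.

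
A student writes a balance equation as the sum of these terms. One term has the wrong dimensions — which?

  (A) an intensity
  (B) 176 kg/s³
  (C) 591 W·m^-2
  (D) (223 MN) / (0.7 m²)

(D)

Expand each in SI base units:
  (A) [intensity] = kg·s⁻³
  (B) kg·s⁻³
  (C) W·m⁻² = J·s⁻¹·m⁻² = kg·s⁻³
  (D) [kg·m·s⁻²] / [m²] = kg·m⁻¹·s⁻²
All reduce to kg·s⁻³ except (D), which is kg·m⁻¹·s⁻².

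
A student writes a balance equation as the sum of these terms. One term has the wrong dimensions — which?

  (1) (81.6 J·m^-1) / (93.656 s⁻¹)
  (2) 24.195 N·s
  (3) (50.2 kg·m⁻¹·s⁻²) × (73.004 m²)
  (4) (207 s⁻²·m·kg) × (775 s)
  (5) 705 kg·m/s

Reduce each to base SI dimensions:
  (1) [kg·m·s⁻²] / [s⁻¹] = kg·m·s⁻¹
  (2) N·s = kg·m·s⁻²·s = kg·m·s⁻¹
  (3) [kg·m⁻¹·s⁻²] · [m²] = kg·m·s⁻²
  (4) [kg·m·s⁻²] · [s] = kg·m·s⁻¹
  (5) kg·m·s⁻¹
All reduce to kg·m·s⁻¹ except (3), which is kg·m·s⁻².

(3)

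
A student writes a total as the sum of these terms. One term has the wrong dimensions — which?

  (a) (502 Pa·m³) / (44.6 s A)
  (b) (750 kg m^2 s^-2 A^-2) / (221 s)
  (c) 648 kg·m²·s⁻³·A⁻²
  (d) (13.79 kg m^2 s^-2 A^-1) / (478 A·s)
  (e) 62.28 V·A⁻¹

Expand each in SI base units:
  (a) [kg·m²·s⁻²] / [s·A] = kg·m²·s⁻³·A⁻¹
  (b) [kg·m²·s⁻²·A⁻²] / [s] = kg·m²·s⁻³·A⁻²
  (c) kg·m²·s⁻³·A⁻²
  (d) [kg·m²·s⁻²·A⁻¹] / [s·A] = kg·m²·s⁻³·A⁻²
  (e) V·A⁻¹ = J·C⁻¹·A⁻¹ = kg·m²·s⁻³·A⁻²
All reduce to kg·m²·s⁻³·A⁻² except (a), which is kg·m²·s⁻³·A⁻¹.

(a)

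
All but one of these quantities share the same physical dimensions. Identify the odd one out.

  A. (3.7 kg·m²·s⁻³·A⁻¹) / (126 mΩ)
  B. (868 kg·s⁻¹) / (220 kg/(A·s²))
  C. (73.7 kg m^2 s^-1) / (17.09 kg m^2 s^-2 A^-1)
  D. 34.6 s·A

Work out the base dimensions of each:
  A. [kg·m²·s⁻³·A⁻¹] / [kg·m²·s⁻³·A⁻²] = A
  B. [kg·s⁻¹] / [kg·s⁻²·A⁻¹] = s·A
  C. [kg·m²·s⁻¹] / [kg·m²·s⁻²·A⁻¹] = s·A
  D. A·s = s·A
All reduce to s·A except A., which is A.

A.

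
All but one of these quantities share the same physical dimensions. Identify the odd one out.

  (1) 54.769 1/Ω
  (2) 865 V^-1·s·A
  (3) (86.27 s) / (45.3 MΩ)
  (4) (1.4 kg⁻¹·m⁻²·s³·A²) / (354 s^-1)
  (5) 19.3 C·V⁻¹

Work out the base dimensions of each:
  (1) Ω⁻¹ = (V·A⁻¹)⁻¹ = kg⁻¹·m⁻²·s³·A²
  (2) A·s·V⁻¹ = A·s·(J·C⁻¹)⁻¹ = kg⁻¹·m⁻²·s⁴·A²
  (3) [s] / [kg·m²·s⁻³·A⁻²] = kg⁻¹·m⁻²·s⁴·A²
  (4) [kg⁻¹·m⁻²·s³·A²] / [s⁻¹] = kg⁻¹·m⁻²·s⁴·A²
  (5) C·V⁻¹ = s·A·(J·C⁻¹)⁻¹ = kg⁻¹·m⁻²·s⁴·A²
All reduce to kg⁻¹·m⁻²·s⁴·A² except (1), which is kg⁻¹·m⁻²·s³·A².

(1)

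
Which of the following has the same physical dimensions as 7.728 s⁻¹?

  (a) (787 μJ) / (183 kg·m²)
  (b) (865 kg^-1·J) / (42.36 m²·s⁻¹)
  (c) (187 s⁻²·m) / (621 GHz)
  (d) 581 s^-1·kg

(b)

Reference: s⁻¹.
Each option:
  (a) [kg·m²·s⁻²] / [kg·m²] = s⁻²
  (b) [m²·s⁻²] / [m²·s⁻¹] = s⁻¹  ← same
  (c) [m·s⁻²] / [s⁻¹] = m·s⁻¹
  (d) kg·s⁻¹
Only (b) matches s⁻¹.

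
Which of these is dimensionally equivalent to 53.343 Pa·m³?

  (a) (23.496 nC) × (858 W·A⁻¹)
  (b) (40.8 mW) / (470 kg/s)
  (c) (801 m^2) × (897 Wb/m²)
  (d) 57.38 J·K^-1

Reference: Pa·m³ = N·m⁻²·m³ = kg·m²·s⁻².
Each option:
  (a) [s·A] · [kg·m²·s⁻³·A⁻¹] = kg·m²·s⁻²  ← same
  (b) [kg·m²·s⁻³] / [kg·s⁻¹] = m²·s⁻²
  (c) [m²] · [kg·s⁻²·A⁻¹] = kg·m²·s⁻²·A⁻¹
  (d) J·K⁻¹ = N·m·K⁻¹ = kg·m²·s⁻²·K⁻¹
Only (a) matches kg·m²·s⁻².

(a)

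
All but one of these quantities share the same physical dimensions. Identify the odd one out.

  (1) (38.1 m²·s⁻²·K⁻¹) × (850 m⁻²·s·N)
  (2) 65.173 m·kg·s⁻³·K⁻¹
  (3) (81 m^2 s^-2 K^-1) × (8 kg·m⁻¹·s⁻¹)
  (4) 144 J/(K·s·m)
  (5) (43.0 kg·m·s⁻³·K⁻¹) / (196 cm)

Dimensions:
  (1) [m²·s⁻²·K⁻¹] · [kg·m⁻¹·s⁻¹] = kg·m·s⁻³·K⁻¹
  (2) kg·m·s⁻³·K⁻¹
  (3) [m²·s⁻²·K⁻¹] · [kg·m⁻¹·s⁻¹] = kg·m·s⁻³·K⁻¹
  (4) J·s⁻¹·m⁻¹·K⁻¹ = N·m·s⁻¹·m⁻¹·K⁻¹ = kg·m·s⁻³·K⁻¹
  (5) [kg·m·s⁻³·K⁻¹] / [m] = kg·s⁻³·K⁻¹
All reduce to kg·m·s⁻³·K⁻¹ except (5), which is kg·s⁻³·K⁻¹.

(5)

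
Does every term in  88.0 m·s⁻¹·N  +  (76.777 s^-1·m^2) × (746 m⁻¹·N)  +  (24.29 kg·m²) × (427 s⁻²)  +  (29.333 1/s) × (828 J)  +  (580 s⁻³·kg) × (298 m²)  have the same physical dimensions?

No

In SI base units:
  88.0 m·s⁻¹·N:  N·m·s⁻¹ = kg·m·s⁻²·m·s⁻¹ = kg·m²·s⁻³
  (76.777 s^-1·m^2) × (746 m⁻¹·N):  [m²·s⁻¹] · [kg·s⁻²] = kg·m²·s⁻³
  (24.29 kg·m²) × (427 s⁻²):  [kg·m²] · [s⁻²] = kg·m²·s⁻²
  (29.333 1/s) × (828 J):  [s⁻¹] · [kg·m²·s⁻²] = kg·m²·s⁻³
  (580 s⁻³·kg) × (298 m²):  [kg·s⁻³] · [m²] = kg·m²·s⁻³
The terms do not share a single dimension (kg·m²·s⁻² vs kg·m²·s⁻³).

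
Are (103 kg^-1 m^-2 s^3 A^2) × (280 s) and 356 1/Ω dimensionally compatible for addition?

Dimensions:
  (103 kg^-1 m^-2 s^3 A^2) × (280 s):  [kg⁻¹·m⁻²·s³·A²] · [s] = kg⁻¹·m⁻²·s⁴·A²
  356 1/Ω:  Ω⁻¹ = (V·A⁻¹)⁻¹ = kg⁻¹·m⁻²·s³·A²
kg⁻¹·m⁻²·s⁴·A² ≠ kg⁻¹·m⁻²·s³·A², so they cannot be added.

No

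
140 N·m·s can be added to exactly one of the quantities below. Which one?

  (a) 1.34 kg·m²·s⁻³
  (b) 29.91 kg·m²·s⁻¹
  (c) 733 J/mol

Reference: N·m·s = kg·m·s⁻²·m·s = kg·m²·s⁻¹.
Each option:
  (a) kg·m²·s⁻³
  (b) kg·m²·s⁻¹  ← same
  (c) J·mol⁻¹ = N·m·mol⁻¹ = kg·m²·s⁻²·mol⁻¹
Only (b) matches kg·m²·s⁻¹.

(b)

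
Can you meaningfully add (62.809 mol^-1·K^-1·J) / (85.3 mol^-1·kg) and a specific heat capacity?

Dimensions:
  (62.809 mol^-1·K^-1·J) / (85.3 mol^-1·kg):  [kg·m²·s⁻²·K⁻¹·mol⁻¹] / [kg·mol⁻¹] = m²·s⁻²·K⁻¹
  a specific heat capacity:  [specific heat capacity] = m²·s⁻²·K⁻¹
Both are m²·s⁻²·K⁻¹, so they have the same dimensions and can be added.

Yes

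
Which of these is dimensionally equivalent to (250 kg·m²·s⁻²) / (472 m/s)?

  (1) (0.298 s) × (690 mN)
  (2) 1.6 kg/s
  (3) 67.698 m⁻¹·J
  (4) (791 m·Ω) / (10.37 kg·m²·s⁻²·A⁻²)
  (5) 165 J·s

(1)

Reference: [kg·m²·s⁻²] / [m·s⁻¹] = kg·m·s⁻¹.
Each option:
  (1) [s] · [kg·m·s⁻²] = kg·m·s⁻¹  ← same
  (2) kg·s⁻¹
  (3) J·m⁻¹ = N·m·m⁻¹ = kg·m·s⁻²
  (4) [kg·m³·s⁻³·A⁻²] / [kg·m²·s⁻²·A⁻²] = m·s⁻¹
  (5) J·s = N·m·s = kg·m²·s⁻¹
Only (1) matches kg·m·s⁻¹.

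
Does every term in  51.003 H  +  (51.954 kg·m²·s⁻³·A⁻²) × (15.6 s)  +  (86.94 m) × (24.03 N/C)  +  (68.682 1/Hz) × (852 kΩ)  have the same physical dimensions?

Work out the base dimensions of each:
  51.003 H:  H = V·s·A⁻¹ = kg·m²·s⁻²·A⁻²
  (51.954 kg·m²·s⁻³·A⁻²) × (15.6 s):  [kg·m²·s⁻³·A⁻²] · [s] = kg·m²·s⁻²·A⁻²
  (86.94 m) × (24.03 N/C):  [m] · [kg·m·s⁻³·A⁻¹] = kg·m²·s⁻³·A⁻¹
  (68.682 1/Hz) × (852 kΩ):  [s] · [kg·m²·s⁻³·A⁻²] = kg·m²·s⁻²·A⁻²
The terms do not share a single dimension (kg·m²·s⁻²·A⁻² vs kg·m²·s⁻³·A⁻¹).

No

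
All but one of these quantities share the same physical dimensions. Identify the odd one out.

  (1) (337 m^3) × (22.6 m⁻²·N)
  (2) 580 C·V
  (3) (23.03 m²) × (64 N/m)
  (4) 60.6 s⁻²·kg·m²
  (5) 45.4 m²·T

(5)

In SI base units:
  (1) [m³] · [kg·m⁻¹·s⁻²] = kg·m²·s⁻²
  (2) C·V = s·A·J·C⁻¹ = kg·m²·s⁻²
  (3) [m²] · [kg·s⁻²] = kg·m²·s⁻²
  (4) kg·m²·s⁻²
  (5) T·m² = Wb·m⁻²·m² = kg·m²·s⁻²·A⁻¹
All reduce to kg·m²·s⁻² except (5), which is kg·m²·s⁻²·A⁻¹.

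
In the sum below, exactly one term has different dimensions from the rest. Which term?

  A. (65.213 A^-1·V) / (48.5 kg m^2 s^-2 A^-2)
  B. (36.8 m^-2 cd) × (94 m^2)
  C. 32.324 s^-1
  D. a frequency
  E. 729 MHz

Dimensions:
  A. [kg·m²·s⁻³·A⁻²] / [kg·m²·s⁻²·A⁻²] = s⁻¹
  B. [m⁻²·cd] · [m²] = cd
  C. s⁻¹
  D. [frequency] = s⁻¹
  E. Hz = s⁻¹
All reduce to s⁻¹ except B., which is cd.

B.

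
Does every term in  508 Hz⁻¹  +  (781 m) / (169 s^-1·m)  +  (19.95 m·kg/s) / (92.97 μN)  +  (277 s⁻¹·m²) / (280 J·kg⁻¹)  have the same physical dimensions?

Expand each in SI base units:
  508 Hz⁻¹:  Hz⁻¹ = (s⁻¹)⁻¹ = s
  (781 m) / (169 s^-1·m):  [m] / [m·s⁻¹] = s
  (19.95 m·kg/s) / (92.97 μN):  [kg·m·s⁻¹] / [kg·m·s⁻²] = s
  (277 s⁻¹·m²) / (280 J·kg⁻¹):  [m²·s⁻¹] / [m²·s⁻²] = s
Every term reduces to s.

Yes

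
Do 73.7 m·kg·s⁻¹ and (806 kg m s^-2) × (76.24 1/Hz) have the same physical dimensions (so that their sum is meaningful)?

Yes

In SI base units:
  73.7 m·kg·s⁻¹:  kg·m·s⁻¹
  (806 kg m s^-2) × (76.24 1/Hz):  [kg·m·s⁻²] · [s] = kg·m·s⁻¹
Both are kg·m·s⁻¹, so they have the same dimensions and can be added.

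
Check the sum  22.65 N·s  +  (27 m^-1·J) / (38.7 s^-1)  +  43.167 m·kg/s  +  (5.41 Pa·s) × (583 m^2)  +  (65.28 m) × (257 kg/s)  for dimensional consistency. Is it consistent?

Expand each in SI base units:
  22.65 N·s:  N·s = kg·m·s⁻²·s = kg·m·s⁻¹
  (27 m^-1·J) / (38.7 s^-1):  [kg·m·s⁻²] / [s⁻¹] = kg·m·s⁻¹
  43.167 m·kg/s:  kg·m·s⁻¹
  (5.41 Pa·s) × (583 m^2):  [kg·m⁻¹·s⁻¹] · [m²] = kg·m·s⁻¹
  (65.28 m) × (257 kg/s):  [m] · [kg·s⁻¹] = kg·m·s⁻¹
Every term reduces to kg·m·s⁻¹.

Yes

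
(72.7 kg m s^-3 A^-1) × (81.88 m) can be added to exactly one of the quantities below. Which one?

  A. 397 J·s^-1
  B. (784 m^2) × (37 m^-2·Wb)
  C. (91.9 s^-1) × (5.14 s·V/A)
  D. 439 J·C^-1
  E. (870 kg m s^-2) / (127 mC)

D.

Reference: [kg·m·s⁻³·A⁻¹] · [m] = kg·m²·s⁻³·A⁻¹.
Each option:
  A. J·s⁻¹ = N·m·s⁻¹ = kg·m²·s⁻³
  B. [m²] · [kg·s⁻²·A⁻¹] = kg·m²·s⁻²·A⁻¹
  C. [s⁻¹] · [kg·m²·s⁻²·A⁻²] = kg·m²·s⁻³·A⁻²
  D. J·C⁻¹ = N·m·(s·A)⁻¹ = kg·m²·s⁻³·A⁻¹  ← same
  E. [kg·m·s⁻²] / [s·A] = kg·m·s⁻³·A⁻¹
Only D. matches kg·m²·s⁻³·A⁻¹.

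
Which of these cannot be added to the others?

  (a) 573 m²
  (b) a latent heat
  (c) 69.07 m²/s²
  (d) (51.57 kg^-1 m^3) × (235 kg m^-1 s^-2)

(a)

Work out the base dimensions of each:
  (a) m²
  (b) [latent heat] = m²·s⁻²
  (c) m²·s⁻²
  (d) [kg⁻¹·m³] · [kg·m⁻¹·s⁻²] = m²·s⁻²
All reduce to m²·s⁻² except (a), which is m².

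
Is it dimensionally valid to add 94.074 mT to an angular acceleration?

Dimensions:
  94.074 mT:  T = Wb·m⁻² = kg·s⁻²·A⁻¹
  an angular acceleration:  [angular acceleration] = s⁻²
kg·s⁻²·A⁻¹ ≠ s⁻², so they cannot be added.

No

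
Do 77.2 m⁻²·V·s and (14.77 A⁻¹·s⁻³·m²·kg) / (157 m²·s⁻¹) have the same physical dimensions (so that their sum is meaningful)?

Work out the base dimensions of each:
  77.2 m⁻²·V·s:  V·s·m⁻² = J·C⁻¹·s·m⁻² = kg·s⁻²·A⁻¹
  (14.77 A⁻¹·s⁻³·m²·kg) / (157 m²·s⁻¹):  [kg·m²·s⁻³·A⁻¹] / [m²·s⁻¹] = kg·s⁻²·A⁻¹
Both are kg·s⁻²·A⁻¹, so they have the same dimensions and can be added.

Yes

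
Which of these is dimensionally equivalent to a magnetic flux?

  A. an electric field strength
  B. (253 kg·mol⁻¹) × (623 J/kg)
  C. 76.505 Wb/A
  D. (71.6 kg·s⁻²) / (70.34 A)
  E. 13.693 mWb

E.

Reference: [magnetic flux] = kg·m²·s⁻²·A⁻¹.
Each option:
  A. [electric field strength] = kg·m·s⁻³·A⁻¹
  B. [kg·mol⁻¹] · [m²·s⁻²] = kg·m²·s⁻²·mol⁻¹
  C. Wb·A⁻¹ = V·s·A⁻¹ = kg·m²·s⁻²·A⁻²
  D. [kg·s⁻²] / [A] = kg·s⁻²·A⁻¹
  E. Wb = V·s = kg·m²·s⁻²·A⁻¹  ← same
Only E. matches kg·m²·s⁻²·A⁻¹.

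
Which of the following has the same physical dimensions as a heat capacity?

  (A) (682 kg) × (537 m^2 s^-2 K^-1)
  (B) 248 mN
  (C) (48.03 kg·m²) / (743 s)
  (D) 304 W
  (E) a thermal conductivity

Reference: [heat capacity] = kg·m²·s⁻²·K⁻¹.
Each option:
  (A) [kg] · [m²·s⁻²·K⁻¹] = kg·m²·s⁻²·K⁻¹  ← same
  (B) N = kg·m·s⁻²
  (C) [kg·m²] / [s] = kg·m²·s⁻¹
  (D) W = J·s⁻¹ = kg·m²·s⁻³
  (E) [thermal conductivity] = kg·m·s⁻³·K⁻¹
Only (A) matches kg·m²·s⁻²·K⁻¹.

(A)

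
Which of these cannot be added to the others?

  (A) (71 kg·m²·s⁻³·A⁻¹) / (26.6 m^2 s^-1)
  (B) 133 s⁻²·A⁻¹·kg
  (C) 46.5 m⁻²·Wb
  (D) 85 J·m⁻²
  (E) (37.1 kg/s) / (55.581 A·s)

Dimensions:
  (A) [kg·m²·s⁻³·A⁻¹] / [m²·s⁻¹] = kg·s⁻²·A⁻¹
  (B) kg·s⁻²·A⁻¹
  (C) Wb·m⁻² = V·s·m⁻² = kg·s⁻²·A⁻¹
  (D) J·m⁻² = N·m·m⁻² = kg·s⁻²
  (E) [kg·s⁻¹] / [s·A] = kg·s⁻²·A⁻¹
All reduce to kg·s⁻²·A⁻¹ except (D), which is kg·s⁻².

(D)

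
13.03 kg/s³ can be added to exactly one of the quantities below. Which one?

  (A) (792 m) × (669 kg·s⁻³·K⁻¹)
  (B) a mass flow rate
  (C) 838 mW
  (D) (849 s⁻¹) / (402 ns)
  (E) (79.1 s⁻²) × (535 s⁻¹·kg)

Reference: kg·s⁻³.
Each option:
  (A) [m] · [kg·s⁻³·K⁻¹] = kg·m·s⁻³·K⁻¹
  (B) [mass flow rate] = kg·s⁻¹
  (C) W = J·s⁻¹ = kg·m²·s⁻³
  (D) [s⁻¹] / [s] = s⁻²
  (E) [s⁻²] · [kg·s⁻¹] = kg·s⁻³  ← same
Only (E) matches kg·s⁻³.

(E)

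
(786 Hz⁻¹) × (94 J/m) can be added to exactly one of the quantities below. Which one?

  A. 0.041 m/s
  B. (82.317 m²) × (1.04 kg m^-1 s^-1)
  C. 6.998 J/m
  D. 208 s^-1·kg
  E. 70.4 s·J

Reference: [s] · [kg·m·s⁻²] = kg·m·s⁻¹.
Each option:
  A. m·s⁻¹
  B. [m²] · [kg·m⁻¹·s⁻¹] = kg·m·s⁻¹  ← same
  C. J·m⁻¹ = N·m·m⁻¹ = kg·m·s⁻²
  D. kg·s⁻¹
  E. J·s = N·m·s = kg·m²·s⁻¹
Only B. matches kg·m·s⁻¹.

B.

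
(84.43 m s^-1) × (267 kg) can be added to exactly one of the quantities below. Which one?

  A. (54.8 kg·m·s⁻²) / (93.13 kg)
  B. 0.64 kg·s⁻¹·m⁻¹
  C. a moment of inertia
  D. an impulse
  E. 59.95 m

D.

Reference: [m·s⁻¹] · [kg] = kg·m·s⁻¹.
Each option:
  A. [kg·m·s⁻²] / [kg] = m·s⁻²
  B. kg·m⁻¹·s⁻¹
  C. [moment of inertia] = kg·m²
  D. [impulse] = kg·m·s⁻¹  ← same
  E. m
Only D. matches kg·m·s⁻¹.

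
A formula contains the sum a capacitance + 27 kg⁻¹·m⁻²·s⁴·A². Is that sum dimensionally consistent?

Yes

Reduce each to base SI dimensions:
  a capacitance:  [capacitance] = kg⁻¹·m⁻²·s⁴·A²
  27 kg⁻¹·m⁻²·s⁴·A²:  kg⁻¹·m⁻²·s⁴·A²
Both are kg⁻¹·m⁻²·s⁴·A², so they have the same dimensions and can be added.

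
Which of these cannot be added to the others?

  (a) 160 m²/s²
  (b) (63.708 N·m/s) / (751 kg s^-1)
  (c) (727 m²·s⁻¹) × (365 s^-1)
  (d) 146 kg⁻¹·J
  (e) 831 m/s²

(e)

Work out the base dimensions of each:
  (a) m²·s⁻²
  (b) [kg·m²·s⁻³] / [kg·s⁻¹] = m²·s⁻²
  (c) [m²·s⁻¹] · [s⁻¹] = m²·s⁻²
  (d) J·kg⁻¹ = N·m·kg⁻¹ = m²·s⁻²
  (e) m·s⁻²
All reduce to m²·s⁻² except (e), which is m·s⁻².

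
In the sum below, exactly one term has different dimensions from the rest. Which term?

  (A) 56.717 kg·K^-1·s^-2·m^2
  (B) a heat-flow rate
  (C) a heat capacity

(B)

Expand each in SI base units:
  (A) kg·m²·s⁻²·K⁻¹
  (B) [heat-flow rate] = kg·m²·s⁻³
  (C) [heat capacity] = kg·m²·s⁻²·K⁻¹
All reduce to kg·m²·s⁻²·K⁻¹ except (B), which is kg·m²·s⁻³.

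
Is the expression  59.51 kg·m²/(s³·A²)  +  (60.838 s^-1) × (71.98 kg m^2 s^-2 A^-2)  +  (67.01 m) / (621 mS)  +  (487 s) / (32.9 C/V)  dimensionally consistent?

No

Dimensions:
  59.51 kg·m²/(s³·A²):  kg·m²·s⁻³·A⁻²
  (60.838 s^-1) × (71.98 kg m^2 s^-2 A^-2):  [s⁻¹] · [kg·m²·s⁻²·A⁻²] = kg·m²·s⁻³·A⁻²
  (67.01 m) / (621 mS):  [m] / [kg⁻¹·m⁻²·s³·A²] = kg·m³·s⁻³·A⁻²
  (487 s) / (32.9 C/V):  [s] / [kg⁻¹·m⁻²·s⁴·A²] = kg·m²·s⁻³·A⁻²
The terms do not share a single dimension (kg·m²·s⁻³·A⁻² vs kg·m³·s⁻³·A⁻²).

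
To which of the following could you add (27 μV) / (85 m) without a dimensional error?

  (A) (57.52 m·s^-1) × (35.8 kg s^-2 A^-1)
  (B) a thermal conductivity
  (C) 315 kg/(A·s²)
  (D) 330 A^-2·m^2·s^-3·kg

(A)

Reference: [kg·m²·s⁻³·A⁻¹] / [m] = kg·m·s⁻³·A⁻¹.
Each option:
  (A) [m·s⁻¹] · [kg·s⁻²·A⁻¹] = kg·m·s⁻³·A⁻¹  ← same
  (B) [thermal conductivity] = kg·m·s⁻³·K⁻¹
  (C) kg·s⁻²·A⁻¹
  (D) kg·m²·s⁻³·A⁻²
Only (A) matches kg·m·s⁻³·A⁻¹.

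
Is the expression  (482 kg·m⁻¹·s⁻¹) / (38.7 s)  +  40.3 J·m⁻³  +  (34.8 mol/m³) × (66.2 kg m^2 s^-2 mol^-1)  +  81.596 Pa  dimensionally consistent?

Yes

Dimensions:
  (482 kg·m⁻¹·s⁻¹) / (38.7 s):  [kg·m⁻¹·s⁻¹] / [s] = kg·m⁻¹·s⁻²
  40.3 J·m⁻³:  J·m⁻³ = N·m·m⁻³ = kg·m⁻¹·s⁻²
  (34.8 mol/m³) × (66.2 kg m^2 s^-2 mol^-1):  [m⁻³·mol] · [kg·m²·s⁻²·mol⁻¹] = kg·m⁻¹·s⁻²
  81.596 Pa:  Pa = N·m⁻² = kg·m⁻¹·s⁻²
Every term reduces to kg·m⁻¹·s⁻².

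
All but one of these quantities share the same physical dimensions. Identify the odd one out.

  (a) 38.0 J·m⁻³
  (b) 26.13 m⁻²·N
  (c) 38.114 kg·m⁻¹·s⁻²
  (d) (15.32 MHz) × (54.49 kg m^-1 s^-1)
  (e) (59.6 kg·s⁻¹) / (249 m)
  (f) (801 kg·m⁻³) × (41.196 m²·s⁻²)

Dimensions:
  (a) J·m⁻³ = N·m·m⁻³ = kg·m⁻¹·s⁻²
  (b) N·m⁻² = kg·m·s⁻²·m⁻² = kg·m⁻¹·s⁻²
  (c) kg·m⁻¹·s⁻²
  (d) [s⁻¹] · [kg·m⁻¹·s⁻¹] = kg·m⁻¹·s⁻²
  (e) [kg·s⁻¹] / [m] = kg·m⁻¹·s⁻¹
  (f) [kg·m⁻³] · [m²·s⁻²] = kg·m⁻¹·s⁻²
All reduce to kg·m⁻¹·s⁻² except (e), which is kg·m⁻¹·s⁻¹.

(e)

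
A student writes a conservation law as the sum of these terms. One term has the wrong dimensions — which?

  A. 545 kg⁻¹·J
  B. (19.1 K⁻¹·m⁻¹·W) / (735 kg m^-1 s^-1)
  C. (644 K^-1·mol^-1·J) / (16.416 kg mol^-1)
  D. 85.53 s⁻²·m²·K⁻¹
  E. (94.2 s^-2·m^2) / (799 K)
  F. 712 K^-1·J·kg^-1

Reduce each to base SI dimensions:
  A. J·kg⁻¹ = N·m·kg⁻¹ = m²·s⁻²
  B. [kg·m·s⁻³·K⁻¹] / [kg·m⁻¹·s⁻¹] = m²·s⁻²·K⁻¹
  C. [kg·m²·s⁻²·K⁻¹·mol⁻¹] / [kg·mol⁻¹] = m²·s⁻²·K⁻¹
  D. m²·s⁻²·K⁻¹
  E. [m²·s⁻²] / [K] = m²·s⁻²·K⁻¹
  F. J·kg⁻¹·K⁻¹ = N·m·kg⁻¹·K⁻¹ = m²·s⁻²·K⁻¹
All reduce to m²·s⁻²·K⁻¹ except A., which is m²·s⁻².

A.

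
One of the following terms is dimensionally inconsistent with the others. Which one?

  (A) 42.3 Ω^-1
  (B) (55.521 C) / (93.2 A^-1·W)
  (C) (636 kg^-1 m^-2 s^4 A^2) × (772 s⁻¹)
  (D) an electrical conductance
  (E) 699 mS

Work out the base dimensions of each:
  (A) Ω⁻¹ = (V·A⁻¹)⁻¹ = kg⁻¹·m⁻²·s³·A²
  (B) [s·A] / [kg·m²·s⁻³·A⁻¹] = kg⁻¹·m⁻²·s⁴·A²
  (C) [kg⁻¹·m⁻²·s⁴·A²] · [s⁻¹] = kg⁻¹·m⁻²·s³·A²
  (D) [electrical conductance] = kg⁻¹·m⁻²·s³·A²
  (E) S = Ω⁻¹ = kg⁻¹·m⁻²·s³·A²
All reduce to kg⁻¹·m⁻²·s³·A² except (B), which is kg⁻¹·m⁻²·s⁴·A².

(B)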